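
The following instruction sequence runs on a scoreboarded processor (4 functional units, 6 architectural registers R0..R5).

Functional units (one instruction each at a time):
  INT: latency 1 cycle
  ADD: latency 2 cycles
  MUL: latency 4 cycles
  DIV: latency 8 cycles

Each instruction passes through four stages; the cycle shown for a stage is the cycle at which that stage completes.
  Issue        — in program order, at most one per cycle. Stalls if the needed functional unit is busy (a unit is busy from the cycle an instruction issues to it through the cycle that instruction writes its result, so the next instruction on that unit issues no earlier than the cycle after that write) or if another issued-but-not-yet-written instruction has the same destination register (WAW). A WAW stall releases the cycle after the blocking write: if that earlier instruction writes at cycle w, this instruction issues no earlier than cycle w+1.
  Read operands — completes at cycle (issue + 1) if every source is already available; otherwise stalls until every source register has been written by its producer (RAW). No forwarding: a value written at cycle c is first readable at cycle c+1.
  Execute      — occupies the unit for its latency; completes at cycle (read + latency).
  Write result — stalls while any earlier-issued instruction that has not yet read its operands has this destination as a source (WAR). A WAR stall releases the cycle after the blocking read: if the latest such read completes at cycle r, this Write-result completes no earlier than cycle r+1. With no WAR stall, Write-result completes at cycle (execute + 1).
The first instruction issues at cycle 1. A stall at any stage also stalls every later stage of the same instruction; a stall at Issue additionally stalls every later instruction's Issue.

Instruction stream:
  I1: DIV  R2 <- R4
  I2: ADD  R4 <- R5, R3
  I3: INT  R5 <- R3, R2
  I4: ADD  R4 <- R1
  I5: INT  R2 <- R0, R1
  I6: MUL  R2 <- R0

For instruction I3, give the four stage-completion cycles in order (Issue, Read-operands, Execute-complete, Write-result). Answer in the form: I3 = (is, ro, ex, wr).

c1: issue I1 (DIV)
c2: I1 read-ops, issue I2 (ADD)
c3: I2 read-ops, issue I3 (INT)
c5: I2 finished on ADD
c6: I2→R4
c7: issue I4 (ADD)
c8: I4 read-ops
c10: I1 finished on DIV, I4 finished on ADD
c11: I1→R2, I4→R4
c12: I3 read-ops
c13: I3 finished on INT
c14: I3→R5
c15: issue I5 (INT)
c16: I5 read-ops
c17: I5 finished on INT
c18: I5→R2
c19: issue I6 (MUL)
c20: I6 read-ops
c24: I6 finished on MUL
c25: I6→R2

I3 = (3, 12, 13, 14)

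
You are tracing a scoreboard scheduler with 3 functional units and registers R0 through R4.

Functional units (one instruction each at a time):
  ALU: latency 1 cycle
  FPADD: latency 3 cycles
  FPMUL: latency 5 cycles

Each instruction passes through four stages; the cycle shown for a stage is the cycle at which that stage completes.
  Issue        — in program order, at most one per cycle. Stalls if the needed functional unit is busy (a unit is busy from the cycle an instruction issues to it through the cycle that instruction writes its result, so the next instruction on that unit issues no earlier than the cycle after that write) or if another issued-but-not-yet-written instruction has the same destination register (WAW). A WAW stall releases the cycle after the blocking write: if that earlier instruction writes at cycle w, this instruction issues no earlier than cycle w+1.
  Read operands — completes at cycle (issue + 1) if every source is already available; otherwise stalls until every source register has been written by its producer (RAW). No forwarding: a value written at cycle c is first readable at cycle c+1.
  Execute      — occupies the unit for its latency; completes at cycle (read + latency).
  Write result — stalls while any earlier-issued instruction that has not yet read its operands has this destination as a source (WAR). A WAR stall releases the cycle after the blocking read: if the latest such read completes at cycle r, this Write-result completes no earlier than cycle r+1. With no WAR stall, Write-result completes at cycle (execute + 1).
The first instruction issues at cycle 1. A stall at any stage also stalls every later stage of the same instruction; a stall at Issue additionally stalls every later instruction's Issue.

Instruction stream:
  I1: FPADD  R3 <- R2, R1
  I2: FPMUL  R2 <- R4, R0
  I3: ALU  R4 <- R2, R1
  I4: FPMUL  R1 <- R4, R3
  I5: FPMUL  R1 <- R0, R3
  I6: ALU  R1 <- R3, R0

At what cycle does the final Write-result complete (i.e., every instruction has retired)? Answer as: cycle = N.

c1: issue I1 (FPADD)
c2: I1 read-ops, issue I2 (FPMUL)
c3: I2 read-ops, issue I3 (ALU)
c5: I1 finished on FPADD
c6: I1→R3
c8: I2 finished on FPMUL
c9: I2→R2
c10: I3 read-ops, issue I4 (FPMUL)
c11: I3 finished on ALU
c12: I3→R4
c13: I4 read-ops
c18: I4 finished on FPMUL
c19: I4→R1
c20: issue I5 (FPMUL)
c21: I5 read-ops
c26: I5 finished on FPMUL
c27: I5→R1
c28: issue I6 (ALU)
c29: I6 read-ops
c30: I6 finished on ALU
c31: I6→R1

cycle = 31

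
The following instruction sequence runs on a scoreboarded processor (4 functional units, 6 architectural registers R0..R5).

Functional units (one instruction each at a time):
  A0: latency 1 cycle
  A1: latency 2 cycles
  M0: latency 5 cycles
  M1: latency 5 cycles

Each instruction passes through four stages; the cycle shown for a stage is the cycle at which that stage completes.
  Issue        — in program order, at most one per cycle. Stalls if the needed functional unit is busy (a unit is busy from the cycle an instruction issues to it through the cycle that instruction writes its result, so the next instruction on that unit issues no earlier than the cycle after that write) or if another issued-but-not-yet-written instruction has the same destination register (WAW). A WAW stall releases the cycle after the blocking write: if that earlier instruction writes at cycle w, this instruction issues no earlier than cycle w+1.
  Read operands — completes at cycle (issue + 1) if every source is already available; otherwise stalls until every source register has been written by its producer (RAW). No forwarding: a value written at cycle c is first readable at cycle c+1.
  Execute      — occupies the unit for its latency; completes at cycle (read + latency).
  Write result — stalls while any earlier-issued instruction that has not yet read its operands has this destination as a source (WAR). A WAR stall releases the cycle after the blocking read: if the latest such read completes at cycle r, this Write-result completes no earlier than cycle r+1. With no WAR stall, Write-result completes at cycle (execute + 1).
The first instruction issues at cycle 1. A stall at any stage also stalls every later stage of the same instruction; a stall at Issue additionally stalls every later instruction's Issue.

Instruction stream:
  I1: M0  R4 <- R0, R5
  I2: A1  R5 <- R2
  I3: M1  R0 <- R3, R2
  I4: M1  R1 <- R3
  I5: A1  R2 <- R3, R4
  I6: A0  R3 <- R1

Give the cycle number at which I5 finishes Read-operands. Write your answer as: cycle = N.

cycle = 13

I1: IS=1 RO=2 EX=7 WR=8
I2: IS=2 RO=3 EX=5 WR=6
I3: IS=3 RO=4 EX=9 WR=10
I4: IS=11 RO=12 EX=17 WR=18  [struct: M1 busy until I3 writes@10]
I5: IS=12 RO=13 EX=15 WR=16
I6: IS=13 RO=19 EX=20 WR=21  [RAW R1: wait I4 write@18]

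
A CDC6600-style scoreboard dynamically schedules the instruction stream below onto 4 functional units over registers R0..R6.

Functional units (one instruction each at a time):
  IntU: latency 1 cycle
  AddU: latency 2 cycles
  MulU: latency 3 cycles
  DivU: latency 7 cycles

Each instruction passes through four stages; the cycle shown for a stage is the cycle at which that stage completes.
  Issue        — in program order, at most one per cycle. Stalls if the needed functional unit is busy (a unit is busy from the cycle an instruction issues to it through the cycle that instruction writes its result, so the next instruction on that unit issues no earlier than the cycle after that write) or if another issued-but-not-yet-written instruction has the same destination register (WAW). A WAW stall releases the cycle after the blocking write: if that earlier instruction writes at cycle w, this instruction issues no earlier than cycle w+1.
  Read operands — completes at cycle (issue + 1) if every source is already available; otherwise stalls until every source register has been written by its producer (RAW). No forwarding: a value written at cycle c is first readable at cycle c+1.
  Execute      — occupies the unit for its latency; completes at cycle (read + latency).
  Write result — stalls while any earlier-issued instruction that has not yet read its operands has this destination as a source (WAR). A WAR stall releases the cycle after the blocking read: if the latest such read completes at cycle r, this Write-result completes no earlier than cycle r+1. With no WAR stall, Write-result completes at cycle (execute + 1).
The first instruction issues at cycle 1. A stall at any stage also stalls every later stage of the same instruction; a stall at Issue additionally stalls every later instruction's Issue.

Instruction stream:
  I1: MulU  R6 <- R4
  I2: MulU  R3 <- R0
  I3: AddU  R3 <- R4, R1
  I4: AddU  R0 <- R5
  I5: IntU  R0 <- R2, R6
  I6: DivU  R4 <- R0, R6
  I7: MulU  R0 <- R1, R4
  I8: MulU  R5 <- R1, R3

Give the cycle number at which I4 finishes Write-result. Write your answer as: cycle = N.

cycle 1: I1→MulU
cycle 2: I1 RO
cycle 5: I1 EX
cycle 6: I1 WR R6
cycle 7: I2→MulU
cycle 8: I2 RO
cycle 11: I2 EX
cycle 12: I2 WR R3
cycle 13: I3→AddU
cycle 14: I3 RO
cycle 16: I3 EX
cycle 17: I3 WR R3
cycle 18: I4→AddU
cycle 19: I4 RO
cycle 21: I4 EX
cycle 22: I4 WR R0
cycle 23: I5→IntU
cycle 24: I5 RO | I6→DivU
cycle 25: I5 EX
cycle 26: I5 WR R0
cycle 27: I6 RO | I7→MulU
cycle 34: I6 EX
cycle 35: I6 WR R4
cycle 36: I7 RO
cycle 39: I7 EX
cycle 40: I7 WR R0
cycle 41: I8→MulU
cycle 42: I8 RO
cycle 45: I8 EX
cycle 46: I8 WR R5

cycle = 22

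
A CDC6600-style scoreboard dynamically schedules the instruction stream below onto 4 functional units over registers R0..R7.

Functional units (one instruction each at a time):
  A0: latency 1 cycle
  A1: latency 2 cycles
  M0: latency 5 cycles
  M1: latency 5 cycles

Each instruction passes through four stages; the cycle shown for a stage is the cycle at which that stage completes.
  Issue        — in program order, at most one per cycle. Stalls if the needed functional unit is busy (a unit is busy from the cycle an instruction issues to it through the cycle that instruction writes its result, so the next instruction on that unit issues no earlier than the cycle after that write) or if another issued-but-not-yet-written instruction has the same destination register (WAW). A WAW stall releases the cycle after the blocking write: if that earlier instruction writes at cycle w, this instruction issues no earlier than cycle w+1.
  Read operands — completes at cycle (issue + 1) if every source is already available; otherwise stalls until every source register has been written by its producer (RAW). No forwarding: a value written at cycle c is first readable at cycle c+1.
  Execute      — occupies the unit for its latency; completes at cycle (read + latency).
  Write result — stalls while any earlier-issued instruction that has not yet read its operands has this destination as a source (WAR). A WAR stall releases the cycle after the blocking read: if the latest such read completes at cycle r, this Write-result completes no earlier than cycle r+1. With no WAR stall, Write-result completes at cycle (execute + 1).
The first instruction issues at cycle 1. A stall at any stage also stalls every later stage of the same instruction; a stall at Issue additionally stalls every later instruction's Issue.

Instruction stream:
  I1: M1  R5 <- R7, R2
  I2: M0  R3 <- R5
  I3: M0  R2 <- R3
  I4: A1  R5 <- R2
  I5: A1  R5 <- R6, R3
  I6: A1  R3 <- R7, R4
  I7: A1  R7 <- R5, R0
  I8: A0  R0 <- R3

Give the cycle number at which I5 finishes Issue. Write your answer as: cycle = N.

cycle = 28

cycle 1: I1 dispatched to M1
cycle 2: I1 operands ready | I2 dispatched to M0
cycle 7: I1 complete
cycle 8: R5←I1
cycle 9: I2 operands ready
cycle 14: I2 complete
cycle 15: R3←I2
cycle 16: I3 dispatched to M0
cycle 17: I3 operands ready | I4 dispatched to A1
cycle 22: I3 complete
cycle 23: R2←I3
cycle 24: I4 operands ready
cycle 26: I4 complete
cycle 27: R5←I4
cycle 28: I5 dispatched to A1
cycle 29: I5 operands ready
cycle 31: I5 complete
cycle 32: R5←I5
cycle 33: I6 dispatched to A1
cycle 34: I6 operands ready
cycle 36: I6 complete
cycle 37: R3←I6
cycle 38: I7 dispatched to A1
cycle 39: I7 operands ready | I8 dispatched to A0
cycle 40: I8 operands ready
cycle 41: I7 complete | I8 complete
cycle 42: R7←I7 | R0←I8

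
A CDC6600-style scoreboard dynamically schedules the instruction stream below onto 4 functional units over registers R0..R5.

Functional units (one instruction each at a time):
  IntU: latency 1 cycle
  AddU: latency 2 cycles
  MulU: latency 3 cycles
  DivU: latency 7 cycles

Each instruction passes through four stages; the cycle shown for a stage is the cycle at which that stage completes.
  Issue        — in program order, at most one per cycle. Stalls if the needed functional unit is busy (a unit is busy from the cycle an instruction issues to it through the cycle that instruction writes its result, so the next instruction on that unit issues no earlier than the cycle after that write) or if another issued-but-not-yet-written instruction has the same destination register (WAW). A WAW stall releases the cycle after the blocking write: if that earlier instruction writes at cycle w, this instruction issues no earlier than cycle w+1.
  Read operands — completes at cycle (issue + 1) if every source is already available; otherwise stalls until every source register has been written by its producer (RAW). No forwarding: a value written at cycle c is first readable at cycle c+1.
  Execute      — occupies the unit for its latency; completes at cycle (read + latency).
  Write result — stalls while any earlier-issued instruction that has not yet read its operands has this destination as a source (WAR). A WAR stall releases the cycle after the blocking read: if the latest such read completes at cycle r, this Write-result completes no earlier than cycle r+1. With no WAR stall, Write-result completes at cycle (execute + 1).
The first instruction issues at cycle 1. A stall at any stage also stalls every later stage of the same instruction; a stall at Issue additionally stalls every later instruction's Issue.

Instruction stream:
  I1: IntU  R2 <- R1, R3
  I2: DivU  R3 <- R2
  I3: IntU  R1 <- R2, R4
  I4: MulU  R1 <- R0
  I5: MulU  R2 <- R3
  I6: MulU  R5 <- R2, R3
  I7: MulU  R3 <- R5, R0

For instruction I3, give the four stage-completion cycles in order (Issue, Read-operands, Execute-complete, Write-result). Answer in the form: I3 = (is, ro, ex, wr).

I3 = (5, 6, 7, 8)

I1 -> (1, 2, 3, 4)
I2 -> (2, 5, 12, 13)  // RAW R2: wait I1 write@4
I3 -> (5, 6, 7, 8)  // struct: IntU busy until I1 writes@4
I4 -> (9, 10, 13, 14)  // WAW R1: wait I3 write@8
I5 -> (15, 16, 19, 20)  // struct: MulU busy until I4 writes@14
I6 -> (21, 22, 25, 26)  // struct: MulU busy until I5 writes@20
I7 -> (27, 28, 31, 32)  // struct: MulU busy until I6 writes@26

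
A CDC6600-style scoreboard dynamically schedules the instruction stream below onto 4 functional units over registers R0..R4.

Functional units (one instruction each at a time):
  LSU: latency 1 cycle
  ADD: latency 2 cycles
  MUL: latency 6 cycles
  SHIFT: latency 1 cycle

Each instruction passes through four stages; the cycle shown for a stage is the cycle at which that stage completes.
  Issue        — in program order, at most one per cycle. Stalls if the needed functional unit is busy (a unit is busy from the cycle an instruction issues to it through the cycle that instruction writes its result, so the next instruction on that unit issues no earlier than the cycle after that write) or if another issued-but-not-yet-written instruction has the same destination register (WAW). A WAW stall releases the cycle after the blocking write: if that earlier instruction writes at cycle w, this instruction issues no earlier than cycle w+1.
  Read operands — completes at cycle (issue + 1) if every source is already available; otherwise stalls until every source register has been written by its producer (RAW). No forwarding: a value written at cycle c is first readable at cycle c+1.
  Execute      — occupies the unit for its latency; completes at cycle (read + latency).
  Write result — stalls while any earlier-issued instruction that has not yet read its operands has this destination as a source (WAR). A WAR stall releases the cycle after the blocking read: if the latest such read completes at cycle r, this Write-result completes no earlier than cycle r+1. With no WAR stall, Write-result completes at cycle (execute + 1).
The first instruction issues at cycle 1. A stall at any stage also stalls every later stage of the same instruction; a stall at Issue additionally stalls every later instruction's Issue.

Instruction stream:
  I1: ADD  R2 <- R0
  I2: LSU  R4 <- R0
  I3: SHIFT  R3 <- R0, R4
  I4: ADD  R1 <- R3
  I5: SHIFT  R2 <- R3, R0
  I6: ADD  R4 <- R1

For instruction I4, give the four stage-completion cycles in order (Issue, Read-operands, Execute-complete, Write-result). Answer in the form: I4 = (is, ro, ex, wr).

[I1] 1/2/4/5
[I2] 2/3/4/5
[I3] 3/6/7/8  (RAW R4: wait I2 write@5)
[I4] 6/9/11/12  (struct: ADD busy until I1 writes@5; RAW R3: wait I3 write@8)
[I5] 9/10/11/12  (struct: SHIFT busy until I3 writes@8)
[I6] 13/14/16/17  (struct: ADD busy until I4 writes@12)

I4 = (6, 9, 11, 12)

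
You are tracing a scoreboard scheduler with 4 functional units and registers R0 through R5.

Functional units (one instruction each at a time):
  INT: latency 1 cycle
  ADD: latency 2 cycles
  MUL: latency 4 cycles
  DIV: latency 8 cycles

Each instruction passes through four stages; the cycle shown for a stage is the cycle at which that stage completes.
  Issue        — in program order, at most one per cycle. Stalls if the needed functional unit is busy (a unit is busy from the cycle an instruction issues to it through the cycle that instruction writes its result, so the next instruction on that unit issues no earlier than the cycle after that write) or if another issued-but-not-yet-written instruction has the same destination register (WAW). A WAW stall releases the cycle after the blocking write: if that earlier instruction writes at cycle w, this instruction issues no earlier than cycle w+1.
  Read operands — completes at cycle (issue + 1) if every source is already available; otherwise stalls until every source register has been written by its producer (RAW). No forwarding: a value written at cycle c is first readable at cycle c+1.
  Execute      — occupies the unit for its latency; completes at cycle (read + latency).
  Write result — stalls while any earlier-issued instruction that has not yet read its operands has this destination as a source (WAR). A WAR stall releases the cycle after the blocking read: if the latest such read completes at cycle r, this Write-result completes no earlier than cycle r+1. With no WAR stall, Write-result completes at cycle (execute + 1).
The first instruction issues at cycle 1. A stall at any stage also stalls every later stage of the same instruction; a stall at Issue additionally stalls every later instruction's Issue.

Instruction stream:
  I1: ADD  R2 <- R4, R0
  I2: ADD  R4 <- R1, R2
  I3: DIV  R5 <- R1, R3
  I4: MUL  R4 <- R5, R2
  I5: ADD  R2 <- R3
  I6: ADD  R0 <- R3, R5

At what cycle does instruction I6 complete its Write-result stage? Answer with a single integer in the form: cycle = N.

cycle 1: I1 issues→ADD
cycle 2: I1 reads
cycle 4: I1 exec-done
cycle 5: I1 writes R2
cycle 6: I2 issues→ADD
cycle 7: I2 reads; I3 issues→DIV
cycle 8: I3 reads
cycle 9: I2 exec-done
cycle 10: I2 writes R4
cycle 11: I4 issues→MUL
cycle 12: I5 issues→ADD
cycle 13: I5 reads
cycle 15: I5 exec-done
cycle 16: I3 exec-done
cycle 17: I3 writes R5
cycle 18: I4 reads
cycle 19: I5 writes R2
cycle 20: I6 issues→ADD
cycle 21: I6 reads
cycle 22: I4 exec-done
cycle 23: I4 writes R4; I6 exec-done
cycle 24: I6 writes R0

cycle = 24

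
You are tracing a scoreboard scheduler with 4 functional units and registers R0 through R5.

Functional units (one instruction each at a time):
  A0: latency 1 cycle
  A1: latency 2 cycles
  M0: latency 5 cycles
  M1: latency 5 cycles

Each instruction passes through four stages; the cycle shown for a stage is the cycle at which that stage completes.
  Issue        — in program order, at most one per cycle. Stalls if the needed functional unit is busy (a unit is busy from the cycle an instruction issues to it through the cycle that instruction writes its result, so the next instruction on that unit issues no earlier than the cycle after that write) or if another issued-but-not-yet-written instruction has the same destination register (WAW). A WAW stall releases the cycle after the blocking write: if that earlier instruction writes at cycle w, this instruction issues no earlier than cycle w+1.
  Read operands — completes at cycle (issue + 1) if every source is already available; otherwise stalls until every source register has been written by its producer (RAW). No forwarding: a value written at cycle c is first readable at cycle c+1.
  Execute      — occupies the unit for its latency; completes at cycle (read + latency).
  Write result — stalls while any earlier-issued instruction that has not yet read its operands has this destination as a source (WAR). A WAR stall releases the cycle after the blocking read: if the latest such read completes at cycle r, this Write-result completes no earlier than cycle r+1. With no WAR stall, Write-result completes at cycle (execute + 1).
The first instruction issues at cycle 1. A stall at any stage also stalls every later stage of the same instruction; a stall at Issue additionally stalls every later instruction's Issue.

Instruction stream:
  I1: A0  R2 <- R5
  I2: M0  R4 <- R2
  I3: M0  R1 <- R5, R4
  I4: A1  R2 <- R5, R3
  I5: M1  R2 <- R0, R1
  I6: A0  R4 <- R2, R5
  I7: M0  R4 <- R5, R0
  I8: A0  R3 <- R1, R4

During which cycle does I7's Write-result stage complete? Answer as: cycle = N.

I1 -> (1, 2, 3, 4)
I2 -> (2, 5, 10, 11)  // RAW R2: wait I1 write@4
I3 -> (12, 13, 18, 19)  // struct: M0 busy until I2 writes@11
I4 -> (13, 14, 16, 17)
I5 -> (18, 20, 25, 26)  // WAW R2: wait I4 write@17, RAW R1: wait I3 write@19
I6 -> (19, 27, 28, 29)  // RAW R2: wait I5 write@26
I7 -> (30, 31, 36, 37)  // WAW R4: wait I6 write@29
I8 -> (31, 38, 39, 40)  // RAW R4: wait I7 write@37

cycle = 37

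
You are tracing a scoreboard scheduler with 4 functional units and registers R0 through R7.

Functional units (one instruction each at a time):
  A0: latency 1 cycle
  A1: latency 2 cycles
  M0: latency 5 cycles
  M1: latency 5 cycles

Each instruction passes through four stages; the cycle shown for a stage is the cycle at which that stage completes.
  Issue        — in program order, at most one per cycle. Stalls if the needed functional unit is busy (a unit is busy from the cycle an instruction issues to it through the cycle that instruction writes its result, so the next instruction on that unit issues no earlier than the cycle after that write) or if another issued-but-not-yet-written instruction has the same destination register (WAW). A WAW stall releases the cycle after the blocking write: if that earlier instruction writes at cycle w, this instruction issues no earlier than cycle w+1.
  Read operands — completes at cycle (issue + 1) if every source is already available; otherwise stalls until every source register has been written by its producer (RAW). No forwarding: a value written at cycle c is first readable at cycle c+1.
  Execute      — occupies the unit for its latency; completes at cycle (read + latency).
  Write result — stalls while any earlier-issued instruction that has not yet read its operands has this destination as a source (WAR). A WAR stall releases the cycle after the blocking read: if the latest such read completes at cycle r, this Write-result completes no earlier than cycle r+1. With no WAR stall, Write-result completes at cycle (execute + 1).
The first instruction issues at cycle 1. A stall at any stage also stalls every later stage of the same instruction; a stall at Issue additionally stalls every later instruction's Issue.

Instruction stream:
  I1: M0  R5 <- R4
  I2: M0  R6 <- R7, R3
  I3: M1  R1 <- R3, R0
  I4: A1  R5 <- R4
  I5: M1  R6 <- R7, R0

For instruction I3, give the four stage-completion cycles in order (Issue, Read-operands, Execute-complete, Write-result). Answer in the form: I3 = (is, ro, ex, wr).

1) issue 1, read 2, done 7, write 8
2) issue 9, read 10, done 15, write 16  <struct: M0 busy until I1 writes@8>
3) issue 10, read 11, done 16, write 17
4) issue 11, read 12, done 14, write 15
5) issue 18, read 19, done 24, write 25  <struct: M1 busy until I3 writes@17>

I3 = (10, 11, 16, 17)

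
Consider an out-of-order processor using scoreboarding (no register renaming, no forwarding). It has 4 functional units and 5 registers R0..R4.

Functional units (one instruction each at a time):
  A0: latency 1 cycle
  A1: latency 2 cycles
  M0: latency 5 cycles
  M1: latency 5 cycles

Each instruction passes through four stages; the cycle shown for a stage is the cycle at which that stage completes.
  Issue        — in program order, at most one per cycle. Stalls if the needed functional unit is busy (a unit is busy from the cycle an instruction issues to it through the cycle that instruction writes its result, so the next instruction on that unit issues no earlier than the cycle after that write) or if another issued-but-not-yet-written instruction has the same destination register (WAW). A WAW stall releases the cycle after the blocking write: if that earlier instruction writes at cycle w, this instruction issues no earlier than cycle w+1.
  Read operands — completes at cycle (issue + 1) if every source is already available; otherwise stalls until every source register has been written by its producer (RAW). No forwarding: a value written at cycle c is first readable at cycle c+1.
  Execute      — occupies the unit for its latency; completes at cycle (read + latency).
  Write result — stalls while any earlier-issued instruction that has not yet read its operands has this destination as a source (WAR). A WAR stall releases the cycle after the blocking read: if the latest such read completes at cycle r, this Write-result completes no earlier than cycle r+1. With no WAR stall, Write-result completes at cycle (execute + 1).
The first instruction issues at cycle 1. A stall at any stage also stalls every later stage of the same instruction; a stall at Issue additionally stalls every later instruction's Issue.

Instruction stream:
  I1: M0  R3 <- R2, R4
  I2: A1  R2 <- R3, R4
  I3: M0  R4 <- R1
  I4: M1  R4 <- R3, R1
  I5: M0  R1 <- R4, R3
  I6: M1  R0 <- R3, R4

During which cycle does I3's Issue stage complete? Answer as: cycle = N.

cycle = 9

1) issue 1, read 2, done 7, write 8
2) issue 2, read 9, done 11, write 12  <RAW R3: wait I1 write@8>
3) issue 9, read 10, done 15, write 16  <struct: M0 busy until I1 writes@8>
4) issue 17, read 18, done 23, write 24  <WAW R4: wait I3 write@16>
5) issue 18, read 25, done 30, write 31  <RAW R4: wait I4 write@24>
6) issue 25, read 26, done 31, write 32  <struct: M1 busy until I4 writes@24>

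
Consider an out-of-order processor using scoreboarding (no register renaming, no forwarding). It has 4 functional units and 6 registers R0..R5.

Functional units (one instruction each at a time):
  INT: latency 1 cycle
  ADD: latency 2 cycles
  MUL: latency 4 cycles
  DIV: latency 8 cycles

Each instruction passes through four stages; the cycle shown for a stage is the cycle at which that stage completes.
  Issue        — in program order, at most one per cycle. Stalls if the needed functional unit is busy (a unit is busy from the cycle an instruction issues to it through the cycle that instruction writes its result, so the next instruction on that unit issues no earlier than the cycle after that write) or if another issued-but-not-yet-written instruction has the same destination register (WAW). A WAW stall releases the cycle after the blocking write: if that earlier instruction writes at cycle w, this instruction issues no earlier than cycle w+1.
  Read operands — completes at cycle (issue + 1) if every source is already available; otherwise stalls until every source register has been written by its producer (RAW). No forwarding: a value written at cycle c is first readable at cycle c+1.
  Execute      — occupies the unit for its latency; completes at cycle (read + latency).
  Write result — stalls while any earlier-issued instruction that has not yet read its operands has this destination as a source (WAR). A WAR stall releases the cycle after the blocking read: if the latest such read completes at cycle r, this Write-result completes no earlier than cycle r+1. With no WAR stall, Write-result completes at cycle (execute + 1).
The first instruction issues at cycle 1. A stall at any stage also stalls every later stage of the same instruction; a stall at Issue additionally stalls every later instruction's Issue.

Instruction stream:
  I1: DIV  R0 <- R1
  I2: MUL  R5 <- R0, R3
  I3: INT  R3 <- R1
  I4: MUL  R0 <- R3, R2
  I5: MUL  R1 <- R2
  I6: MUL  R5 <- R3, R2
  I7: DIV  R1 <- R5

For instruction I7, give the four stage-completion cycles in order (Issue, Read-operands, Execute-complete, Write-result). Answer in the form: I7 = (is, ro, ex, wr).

I7 = (33, 39, 47, 48)

cycle 1: I1 dispatched to DIV
cycle 2: I1 operands ready; I2 dispatched to MUL
cycle 3: I3 dispatched to INT
cycle 4: I3 operands ready
cycle 5: I3 complete
cycle 10: I1 complete
cycle 11: R0←I1
cycle 12: I2 operands ready
cycle 13: R3←I3
cycle 16: I2 complete
cycle 17: R5←I2
cycle 18: I4 dispatched to MUL
cycle 19: I4 operands ready
cycle 23: I4 complete
cycle 24: R0←I4
cycle 25: I5 dispatched to MUL
cycle 26: I5 operands ready
cycle 30: I5 complete
cycle 31: R1←I5
cycle 32: I6 dispatched to MUL
cycle 33: I6 operands ready; I7 dispatched to DIV
cycle 37: I6 complete
cycle 38: R5←I6
cycle 39: I7 operands ready
cycle 47: I7 complete
cycle 48: R1←I7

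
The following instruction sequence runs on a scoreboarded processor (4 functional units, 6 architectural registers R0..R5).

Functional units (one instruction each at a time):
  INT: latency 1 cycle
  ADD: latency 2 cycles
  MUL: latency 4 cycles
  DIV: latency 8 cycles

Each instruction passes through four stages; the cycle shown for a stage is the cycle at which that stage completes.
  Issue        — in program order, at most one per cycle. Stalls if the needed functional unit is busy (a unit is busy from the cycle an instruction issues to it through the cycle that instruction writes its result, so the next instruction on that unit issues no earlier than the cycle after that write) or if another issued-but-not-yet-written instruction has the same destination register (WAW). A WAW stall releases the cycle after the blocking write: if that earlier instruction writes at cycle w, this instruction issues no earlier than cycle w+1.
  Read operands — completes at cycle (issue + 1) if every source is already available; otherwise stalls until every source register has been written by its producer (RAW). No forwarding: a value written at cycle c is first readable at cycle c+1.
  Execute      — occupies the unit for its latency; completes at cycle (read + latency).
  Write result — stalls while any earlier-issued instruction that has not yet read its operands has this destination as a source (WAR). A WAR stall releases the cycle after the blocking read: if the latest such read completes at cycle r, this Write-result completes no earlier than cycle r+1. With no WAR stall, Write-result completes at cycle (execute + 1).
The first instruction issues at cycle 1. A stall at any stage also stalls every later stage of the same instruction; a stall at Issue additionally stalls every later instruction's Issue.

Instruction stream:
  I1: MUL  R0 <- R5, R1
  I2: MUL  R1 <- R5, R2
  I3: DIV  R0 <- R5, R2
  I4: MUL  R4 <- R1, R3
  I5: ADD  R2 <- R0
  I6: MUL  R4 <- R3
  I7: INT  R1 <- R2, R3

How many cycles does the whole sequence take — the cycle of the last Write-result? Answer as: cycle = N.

1) issue 1, read 2, done 6, write 7
2) issue 8, read 9, done 13, write 14  <struct: MUL busy until I1 writes@7>
3) issue 9, read 10, done 18, write 19
4) issue 15, read 16, done 20, write 21  <struct: MUL busy until I2 writes@14>
5) issue 16, read 20, done 22, write 23  <RAW R0: wait I3 write@19>
6) issue 22, read 23, done 27, write 28  <struct: MUL busy until I4 writes@21>
7) issue 23, read 24, done 25, write 26

cycle = 28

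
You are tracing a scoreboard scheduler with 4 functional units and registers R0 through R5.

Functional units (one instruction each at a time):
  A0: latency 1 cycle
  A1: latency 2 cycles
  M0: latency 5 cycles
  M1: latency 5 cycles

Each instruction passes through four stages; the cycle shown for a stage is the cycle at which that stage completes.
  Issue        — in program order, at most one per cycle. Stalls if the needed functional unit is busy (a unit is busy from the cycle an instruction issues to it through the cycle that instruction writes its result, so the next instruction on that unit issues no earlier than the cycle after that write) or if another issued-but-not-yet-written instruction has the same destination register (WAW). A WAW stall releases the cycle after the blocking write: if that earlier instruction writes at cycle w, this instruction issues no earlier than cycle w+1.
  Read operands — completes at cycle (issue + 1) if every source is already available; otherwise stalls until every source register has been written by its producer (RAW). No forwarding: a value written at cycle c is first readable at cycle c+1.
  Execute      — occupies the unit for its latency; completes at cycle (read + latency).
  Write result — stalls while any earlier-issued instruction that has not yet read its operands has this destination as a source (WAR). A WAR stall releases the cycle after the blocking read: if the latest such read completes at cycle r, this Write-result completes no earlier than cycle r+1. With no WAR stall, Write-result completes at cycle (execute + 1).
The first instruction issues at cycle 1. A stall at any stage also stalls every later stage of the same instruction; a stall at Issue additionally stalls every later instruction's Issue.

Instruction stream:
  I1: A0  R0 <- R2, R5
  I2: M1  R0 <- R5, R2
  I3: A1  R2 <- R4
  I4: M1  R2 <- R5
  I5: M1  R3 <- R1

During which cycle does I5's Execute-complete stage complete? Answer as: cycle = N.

cycle = 27

I1: IS=1 RO=2 EX=3 WR=4
I2: IS=5 RO=6 EX=11 WR=12  [WAW R0: wait I1 write@4]
I3: IS=6 RO=7 EX=9 WR=10
I4: IS=13 RO=14 EX=19 WR=20  [struct: M1 busy until I2 writes@12]
I5: IS=21 RO=22 EX=27 WR=28  [struct: M1 busy until I4 writes@20]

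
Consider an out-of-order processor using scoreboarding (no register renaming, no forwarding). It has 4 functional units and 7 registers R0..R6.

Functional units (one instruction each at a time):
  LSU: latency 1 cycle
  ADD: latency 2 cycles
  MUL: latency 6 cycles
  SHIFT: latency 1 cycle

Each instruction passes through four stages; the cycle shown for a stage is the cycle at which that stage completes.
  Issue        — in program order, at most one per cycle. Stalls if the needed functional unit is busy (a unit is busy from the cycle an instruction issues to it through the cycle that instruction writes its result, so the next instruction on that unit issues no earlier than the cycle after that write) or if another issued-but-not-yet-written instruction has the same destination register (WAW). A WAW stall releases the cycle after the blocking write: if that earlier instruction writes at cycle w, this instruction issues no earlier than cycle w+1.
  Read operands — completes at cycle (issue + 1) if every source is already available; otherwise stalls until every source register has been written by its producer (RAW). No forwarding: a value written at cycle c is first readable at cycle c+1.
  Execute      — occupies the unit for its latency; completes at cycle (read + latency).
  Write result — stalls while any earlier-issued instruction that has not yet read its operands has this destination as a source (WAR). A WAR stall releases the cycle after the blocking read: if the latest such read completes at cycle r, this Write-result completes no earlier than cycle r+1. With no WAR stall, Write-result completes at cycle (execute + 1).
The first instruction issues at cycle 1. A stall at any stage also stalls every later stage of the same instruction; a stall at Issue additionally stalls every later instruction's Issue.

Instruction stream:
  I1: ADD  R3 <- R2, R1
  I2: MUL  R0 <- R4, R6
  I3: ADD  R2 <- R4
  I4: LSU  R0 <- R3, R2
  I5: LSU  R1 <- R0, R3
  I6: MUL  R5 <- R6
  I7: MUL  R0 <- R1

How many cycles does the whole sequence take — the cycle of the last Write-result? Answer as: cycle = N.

cycle = 33

I1  is:1  ro:2  ex:4  wr:5
I2  is:2  ro:3  ex:9  wr:10
I3  is:6  ro:7  ex:9  wr:10  — struct: ADD busy until I1 writes@5
I4  is:11  ro:12  ex:13  wr:14  — WAW R0: wait I2 write@10
I5  is:15  ro:16  ex:17  wr:18  — struct: LSU busy until I4 writes@14
I6  is:16  ro:17  ex:23  wr:24
I7  is:25  ro:26  ex:32  wr:33  — struct: MUL busy until I6 writes@24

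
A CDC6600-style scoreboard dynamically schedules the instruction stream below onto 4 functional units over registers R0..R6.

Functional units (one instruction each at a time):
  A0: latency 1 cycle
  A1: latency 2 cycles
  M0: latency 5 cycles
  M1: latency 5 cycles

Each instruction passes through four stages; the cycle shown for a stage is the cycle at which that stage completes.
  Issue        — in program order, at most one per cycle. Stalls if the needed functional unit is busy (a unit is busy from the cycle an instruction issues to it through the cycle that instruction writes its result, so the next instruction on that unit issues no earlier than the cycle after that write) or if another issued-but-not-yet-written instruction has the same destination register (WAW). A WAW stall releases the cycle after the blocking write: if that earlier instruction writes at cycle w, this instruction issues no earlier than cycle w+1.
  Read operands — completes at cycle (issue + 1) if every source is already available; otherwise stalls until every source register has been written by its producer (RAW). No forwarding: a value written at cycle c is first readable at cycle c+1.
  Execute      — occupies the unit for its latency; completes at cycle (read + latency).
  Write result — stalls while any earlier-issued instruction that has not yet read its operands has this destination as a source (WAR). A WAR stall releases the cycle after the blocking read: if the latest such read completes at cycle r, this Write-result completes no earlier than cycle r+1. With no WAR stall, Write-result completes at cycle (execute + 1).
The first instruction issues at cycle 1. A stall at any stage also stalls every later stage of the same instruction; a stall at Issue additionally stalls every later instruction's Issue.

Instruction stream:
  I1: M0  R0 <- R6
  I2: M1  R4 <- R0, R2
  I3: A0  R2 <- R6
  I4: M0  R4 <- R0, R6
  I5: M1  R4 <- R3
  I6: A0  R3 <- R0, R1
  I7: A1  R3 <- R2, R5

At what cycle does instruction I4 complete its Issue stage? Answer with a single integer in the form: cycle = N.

cycle = 16

I1: IS=1 RO=2 EX=7 WR=8
I2: IS=2 RO=9 EX=14 WR=15  [RAW R0: wait I1 write@8]
I3: IS=3 RO=4 EX=5 WR=10  [WAR R2: wait I2 read@9]
I4: IS=16 RO=17 EX=22 WR=23  [WAW R4: wait I2 write@15]
I5: IS=24 RO=25 EX=30 WR=31  [WAW R4: wait I4 write@23]
I6: IS=25 RO=26 EX=27 WR=28
I7: IS=29 RO=30 EX=32 WR=33  [WAW R3: wait I6 write@28]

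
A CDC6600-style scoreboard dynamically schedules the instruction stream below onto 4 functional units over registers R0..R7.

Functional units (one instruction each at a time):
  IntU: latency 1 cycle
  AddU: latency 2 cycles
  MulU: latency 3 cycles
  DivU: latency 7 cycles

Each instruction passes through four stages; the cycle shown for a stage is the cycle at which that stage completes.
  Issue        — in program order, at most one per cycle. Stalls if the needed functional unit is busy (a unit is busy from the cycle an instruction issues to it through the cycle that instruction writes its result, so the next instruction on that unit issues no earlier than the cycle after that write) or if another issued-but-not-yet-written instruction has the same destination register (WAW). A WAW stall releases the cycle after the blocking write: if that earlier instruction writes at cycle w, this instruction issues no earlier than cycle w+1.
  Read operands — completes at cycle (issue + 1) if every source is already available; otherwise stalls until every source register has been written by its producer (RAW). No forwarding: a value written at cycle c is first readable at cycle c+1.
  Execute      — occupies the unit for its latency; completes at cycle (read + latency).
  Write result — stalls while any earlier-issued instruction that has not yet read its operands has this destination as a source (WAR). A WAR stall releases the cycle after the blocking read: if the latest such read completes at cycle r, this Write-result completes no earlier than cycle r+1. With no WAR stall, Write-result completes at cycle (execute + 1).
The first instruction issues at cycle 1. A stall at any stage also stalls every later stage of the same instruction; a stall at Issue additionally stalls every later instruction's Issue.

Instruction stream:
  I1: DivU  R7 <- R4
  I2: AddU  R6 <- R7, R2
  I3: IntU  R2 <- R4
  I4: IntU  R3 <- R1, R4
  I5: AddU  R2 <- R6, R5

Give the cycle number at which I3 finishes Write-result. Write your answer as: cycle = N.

cycle = 12

cycle 1: I1 dispatched to DivU
cycle 2: I1 operands ready; I2 dispatched to AddU
cycle 3: I3 dispatched to IntU
cycle 4: I3 operands ready
cycle 5: I3 complete
cycle 9: I1 complete
cycle 10: R7←I1
cycle 11: I2 operands ready
cycle 12: R2←I3
cycle 13: I2 complete; I4 dispatched to IntU
cycle 14: R6←I2; I4 operands ready
cycle 15: I4 complete; I5 dispatched to AddU
cycle 16: R3←I4; I5 operands ready
cycle 18: I5 complete
cycle 19: R2←I5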